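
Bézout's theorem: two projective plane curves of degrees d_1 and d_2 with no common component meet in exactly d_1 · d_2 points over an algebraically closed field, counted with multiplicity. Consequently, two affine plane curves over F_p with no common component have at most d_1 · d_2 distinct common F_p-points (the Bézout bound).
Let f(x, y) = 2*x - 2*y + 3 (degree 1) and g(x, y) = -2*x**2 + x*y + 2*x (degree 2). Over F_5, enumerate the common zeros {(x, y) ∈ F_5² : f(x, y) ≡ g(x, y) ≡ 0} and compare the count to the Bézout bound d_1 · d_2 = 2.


Common zeros: {(0, 4), (1, 0)}; count = 2; Bézout bound = 2.

deg(f) = 1, deg(g) = 2, so Bézout bound = 2.
Scan x ∈ F_5. For each x, list the y ∈ F_5 with f(x, y) ≡ 0 and those with g(x, y) ≡ 0 (mod 5); the common zeros in that column are the intersection.
  x = 0: f ≡ 0 at y ∈ {4}; g ≡ 0 at y ∈ {0, 1, 2, 3, 4}; common: {4}.
  x = 1: f ≡ 0 at y ∈ {0}; g ≡ 0 at y ∈ {0}; common: {0}.
  x = 2: f ≡ 0 at y ∈ {1}; g ≡ 0 at y ∈ {2}; common: ∅.
  x = 3: f ≡ 0 at y ∈ {2}; g ≡ 0 at y ∈ {4}; common: ∅.
  x = 4: f ≡ 0 at y ∈ {3}; g ≡ 0 at y ∈ {1}; common: ∅.
Collecting: common zeros = {(0, 4), (1, 0)}, so the count is 2.
Comparison with the Bézout bound: 2 ≤ 2 = deg(f)·deg(g), as expected for curves with no common component (the bound is attained).


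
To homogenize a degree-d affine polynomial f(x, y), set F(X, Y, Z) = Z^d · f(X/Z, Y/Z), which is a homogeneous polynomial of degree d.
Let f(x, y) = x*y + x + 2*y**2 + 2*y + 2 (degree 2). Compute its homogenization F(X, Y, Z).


F(X, Y, Z) = X*Y + X*Z + 2*Y**2 + 2*Y*Z + 2*Z**2

deg(f) = 2.
Substitute x = X/Z, y = Y/Z into f, then multiply by Z^2.
  monomial 1·x^1·y^1 ↦ 1·X^1·Y^1·Z^0.
  monomial 1·x^1·y^0 ↦ 1·X^1·Y^0·Z^1.
  monomial 2·x^0·y^2 ↦ 2·X^0·Y^2·Z^0.
  monomial 2·x^0·y^1 ↦ 2·X^0·Y^1·Z^1.
  monomial 2·x^0·y^0 ↦ 2·X^0·Y^0·Z^2.
Collecting: F(X, Y, Z) = X*Y + X*Z + 2*Y**2 + 2*Y*Z + 2*Z**2.


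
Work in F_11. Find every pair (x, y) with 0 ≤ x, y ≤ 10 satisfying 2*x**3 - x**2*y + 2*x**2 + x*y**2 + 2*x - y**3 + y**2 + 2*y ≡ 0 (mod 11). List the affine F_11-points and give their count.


Affine F_11-points: {(0, 0), (0, 2), (0, 10), (1, 3), (1, 4), (1, 6), (2, 3), (2, 8), (3, 3), (5, 5), (6, 5), (7, 5), (9, 7), (10, 8)}; count = 14.

For each of the 121 pairs (x, y) ∈ F_11², evaluate f(x, y) mod 11. Record the zeros.
  x = 0: [0↦0, 1↦2, 2↦0, 3↦10, 4↦4, 5↦9, 6↦8, 7↦6, 8↦8, 9↦8, 10↦0]  zeros at y ∈ {0, 2, 10}
  x = 1: [0↦6, 1↦8, 2↦8, 3↦0, 4↦0, 5↦2, 6↦0, 7↦10, 8↦4, 9↦9, 10↦8]  zeros at y ∈ {3, 4, 6}
  x = 2: [0↦6, 1↦6, 2↦6, 3↦0, 4↦4, 5↦1, 6↦7, 7↦5, 8↦0, 9↦8, 10↦1]  zeros at y ∈ {3, 8}
  x = 3: [0↦1, 1↦8, 2↦6, 3↦0, 4↦6, 5↦7, 6↦8, 7↦3, 8↦8, 9↦6, 10↦2]  zeros at y ∈ {3}
  x = 4: [0↦3, 1↦4, 2↦9, 3↦1, 4↦7, 5↦10, 6↦4, 7↦5, 8↦7, 9↦4, 10↦1]  zeros at y ∈ ∅
  x = 5: [0↦2, 1↦6, 2↦5, 3↦4, 4↦8, 5↦0, 6↦7, 7↦1, 8↦9, 9↦3, 10↦10]  zeros at y ∈ {5}
  x = 6: [0↦10, 1↦4, 2↦6, 3↦10, 4↦10, 5↦0, 6↦7, 7↦3, 8↦4, 9↦4, 10↦8]  zeros at y ∈ {5}
  x = 7: [0↦6, 1↦10, 2↦2, 3↦9, 4↦3, 5↦0, 6↦5, 7↦1, 8↦4, 9↦8, 10↦7]  zeros at y ∈ {5}
  x = 8: [0↦2, 1↦3, 2↦5, 3↦2, 4↦10, 5↦1, 6↦2, 7↦7, 8↦10, 9↦5, 10↦8]  zeros at y ∈ ∅
  x = 9: [0↦10, 1↦6, 2↦5, 3↦1, 4↦10, 5↦4, 6↦10, 7↦0, 8↦1, 9↦7, 10↦1]  zeros at y ∈ {7}
  x = 10: [0↦9, 1↦9, 2↦3, 3↦7, 4↦4, 5↦10, 6↦8, 7↦3, 8↦0, 9↦4, 10↦9]  zeros at y ∈ {8}
Collecting zeros: affine points = {(0, 0), (0, 2), (0, 10), (1, 3), (1, 4), (1, 6), (2, 3), (2, 8), (3, 3), (5, 5), (6, 5), (7, 5), (9, 7), (10, 8)}.
Total count |C(F_11)_aff| = 14.


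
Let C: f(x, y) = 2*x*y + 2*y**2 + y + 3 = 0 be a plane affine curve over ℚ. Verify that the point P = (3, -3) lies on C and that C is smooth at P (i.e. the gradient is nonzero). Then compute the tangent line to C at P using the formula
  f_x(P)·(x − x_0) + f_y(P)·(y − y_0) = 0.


Tangent line at P: -6*x - 5*y + 3 = 0.

Step 1: f(3, -3) = 0, so P lies on C.
Step 2: partial derivatives
  f_x(x, y) = 2*y, f_y(x, y) = 2*x + 4*y + 1.
  f_x(P) = -6, f_y(P) = -5 (gradient nonzero, so P is smooth).
Step 3: tangent line at P: -6·(x − 3) + -5·(y − -3) = 0.
Expanding: -6*x - 5*y + 3 = 0.


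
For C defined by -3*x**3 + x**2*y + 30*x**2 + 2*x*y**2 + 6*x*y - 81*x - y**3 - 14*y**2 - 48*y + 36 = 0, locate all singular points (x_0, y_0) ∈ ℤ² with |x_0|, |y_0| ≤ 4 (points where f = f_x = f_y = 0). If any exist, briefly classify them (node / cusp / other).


Singular points: {(3, -3)}; classification: cusp.

Compute partial derivatives:
  f_x = -9*x**2 + 2*x*y + 60*x + 2*y**2 + 6*y - 81.
  f_y = x**2 + 4*x*y + 6*x - 3*y**2 - 28*y - 48.
Scan x_0 ∈ {−4, ..., 4}. For each x_0, f_y(x_0, y) is a polynomial in y; find its integer roots y ∈ {−4, ..., 4}, then test f_x and f at those candidates.
  x = -4: f_y(-4, y) = -3*y**2 - 44*y - 56; no integer root y with |y| ≤ 4.
  x = -3: f_y(-3, y) = -3*y**2 - 40*y - 57; no integer root y with |y| ≤ 4.
  x = -2: f_y(-2, y) = -3*y**2 - 36*y - 56; no integer root y with |y| ≤ 4.
  x = -1: f_y(-1, y) = -3*y**2 - 32*y - 53; no integer root y with |y| ≤ 4.
  x = 0: f_y(0, y) = -3*y**2 - 28*y - 48; no integer root y with |y| ≤ 4.
  x = 1: f_y(1, y) = -3*y**2 - 24*y - 41; no integer root y with |y| ≤ 4.
  x = 2: f_y(2, y) = -3*y**2 - 20*y - 32; vanishes at y ∈ {-4}. (2, -4): f_x = -5 ≠ 0.
  x = 3: f_y(3, y) = -3*y**2 - 16*y - 21; vanishes at y ∈ {-3}. (3, -3): f_x = 0, f = 0 — SINGULAR.
  x = 4: f_y(4, y) = -3*y**2 - 12*y - 8; no integer root y with |y| ≤ 4.
Only singular point on the grid: (3, -3).
Classify: substitute x = 3 + u, y = -3 + v and expand: f = -3*u**3 + u**2*v + 2*u*v**2 - v**3 + v**2.
No constant or linear terms (consistent with a singular point). Quadratic part: v**2. Cubic part: -3*u**3 + u**2*v + 2*u*v**2 - v**3.
The quadratic part v**2 is a perfect square, so there is a single (double) tangent line v = 0, i.e. y = -3. Restricting the cubic part to that line (v = 0) leaves -3*u**3 ≠ 0, so f is not divisible by v and the branch is v² ≈ 3*u**3 to lowest order — this is a cusp.
Classification: cusp.


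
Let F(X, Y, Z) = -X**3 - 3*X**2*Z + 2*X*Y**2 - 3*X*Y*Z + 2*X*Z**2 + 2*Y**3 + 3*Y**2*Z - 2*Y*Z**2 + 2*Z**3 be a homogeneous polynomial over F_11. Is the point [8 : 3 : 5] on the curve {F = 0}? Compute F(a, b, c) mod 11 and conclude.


F(8,3,5) ≡ 2 (mod 11); P is NOT on the curve.

Evaluate F(8, 3, 5) term-by-term (mod 11).
  -X**3 ↦ -1·512·1·1 = -512
  -3*X**2*Z ↦ -3·64·1·5 = -960
  2*X*Y**2 ↦ 2·8·9·1 = 144
  -3*X*Y*Z ↦ -3·8·3·5 = -360
  2*X*Z**2 ↦ 2·8·1·25 = 400
  2*Y**3 ↦ 2·1·27·1 = 54
  3*Y**2*Z ↦ 3·1·9·5 = 135
  -2*Y*Z**2 ↦ -2·1·3·25 = -150
  2*Z**3 ↦ 2·1·1·125 = 250
Sum: F(8, 3, 5) = (-512) + (-960) + (144) + (-360) + (400) + (54) + (135) + (-150) + (250) = -999.
Reducing mod 11: -999 ≡ 2 (mod 11).
Since F(a, b, c) ≡ 2 ≠ 0 (mod 11), P does NOT lie on the curve.


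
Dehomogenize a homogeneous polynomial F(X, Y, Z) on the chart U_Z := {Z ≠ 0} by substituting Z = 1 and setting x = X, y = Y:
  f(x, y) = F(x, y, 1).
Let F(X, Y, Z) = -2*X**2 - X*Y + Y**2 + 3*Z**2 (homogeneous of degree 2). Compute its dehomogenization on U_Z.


f(x, y) = -2*x**2 - x*y + y**2 + 3

On U_Z we set Z = 1. Each monomial c·X^i·Y^j·Z^k in F becomes c·x^i·y^j·1^k = c·x^i·y^j.
Substituting Z = 1: F(X, Y, 1) = -2*x**2 - x*y + y**2 + 3.
Note: deg(f) ≤ deg(F) = 2; strict inequality happens when F is divisible by Z (lost terms).


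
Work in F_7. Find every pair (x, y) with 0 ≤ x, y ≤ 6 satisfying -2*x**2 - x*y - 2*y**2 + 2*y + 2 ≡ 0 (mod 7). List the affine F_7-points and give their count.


Affine F_7-points: {(1, 0), (1, 4), (2, 2), (2, 5), (4, 2), (4, 4), (6, 0), (6, 5)}; count = 8.

For each of the 49 pairs (x, y) ∈ F_7², evaluate f(x, y) mod 7. Record the zeros.
  x = 0: [0↦2, 1↦2, 2↦5, 3↦4, 4↦6, 5↦4, 6↦5]  zeros at y ∈ ∅
  x = 1: [0↦0, 1↦6, 2↦1, 3↦6, 4↦0, 5↦4, 6↦4]  zeros at y ∈ {0, 4}
  x = 2: [0↦1, 1↦6, 2↦0, 3↦4, 4↦4, 5↦0, 6↦6]  zeros at y ∈ {2, 5}
  x = 3: [0↦5, 1↦2, 2↦2, 3↦5, 4↦4, 5↦6, 6↦4]  zeros at y ∈ ∅
  x = 4: [0↦5, 1↦1, 2↦0, 3↦2, 4↦0, 5↦1, 6↦5]  zeros at y ∈ {2, 4}
  x = 5: [0↦1, 1↦3, 2↦1, 3↦2, 4↦6, 5↦6, 6↦2]  zeros at y ∈ ∅
  x = 6: [0↦0, 1↦1, 2↦5, 3↦5, 4↦1, 5↦0, 6↦2]  zeros at y ∈ {0, 5}
Collecting zeros: affine points = {(1, 0), (1, 4), (2, 2), (2, 5), (4, 2), (4, 4), (6, 0), (6, 5)}.
Total count |C(F_7)_aff| = 8.


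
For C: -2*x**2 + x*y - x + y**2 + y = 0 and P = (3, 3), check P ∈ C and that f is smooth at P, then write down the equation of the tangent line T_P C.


Tangent line at P: -10*x + 10*y = 0.

Step 1: f(3, 3) = 0, so P lies on C.
Step 2: partial derivatives
  f_x(x, y) = -4*x + y - 1, f_y(x, y) = x + 2*y + 1.
  f_x(P) = -10, f_y(P) = 10 (gradient nonzero, so P is smooth).
Step 3: tangent line at P: -10·(x − 3) + 10·(y − 3) = 0.
Expanding: -10*x + 10*y = 0.


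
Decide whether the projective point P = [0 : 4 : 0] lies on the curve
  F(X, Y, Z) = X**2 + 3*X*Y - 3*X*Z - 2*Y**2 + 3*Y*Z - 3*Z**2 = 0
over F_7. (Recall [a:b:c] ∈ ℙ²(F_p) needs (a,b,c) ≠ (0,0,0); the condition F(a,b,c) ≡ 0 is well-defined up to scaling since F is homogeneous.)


F(0,4,0) ≡ 3 (mod 7); P is NOT on the curve.

Evaluate F(0, 4, 0) term-by-term (mod 7).
  X**2 ↦ 1·0·1·1 = 0
  3*X*Y ↦ 3·0·4·1 = 0
  -3*X*Z ↦ -3·0·1·0 = 0
  -2*Y**2 ↦ -2·1·16·1 = -32
  3*Y*Z ↦ 3·1·4·0 = 0
  -3*Z**2 ↦ -3·1·1·0 = 0
Sum: F(0, 4, 0) = (0) + (0) + (0) + (-32) + (0) + (0) = -32.
Reducing mod 7: -32 ≡ 3 (mod 7).
Since F(a, b, c) ≡ 3 ≠ 0 (mod 7), P does NOT lie on the curve.


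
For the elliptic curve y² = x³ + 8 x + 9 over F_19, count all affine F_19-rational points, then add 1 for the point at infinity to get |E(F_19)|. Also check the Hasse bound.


Affine points = {(0, 3), (0, 16), (6, 8), (6, 11), (7, 3), (7, 16), (10, 5), (10, 14), (12, 3), (12, 16), (13, 7), (13, 12), (17, 2), (17, 17), (18, 0)}; affine count = 15; |E(F_19)| = 16.

Discriminant check: Δ ∝ 4a³ + 27b² = 4·8³ + 27·9² = 4·512 + 27·81 ≡ 17 (mod 19). Nonzero ⇒ E is nonsingular.
For each x ∈ F_19, compute rhs = x³ + 8·x + 9 mod 19, then count y ∈ F_19 with y² ≡ rhs.
  x = 0: rhs = 9, matching y values: 3, 16 (2 points).
  x = 1: rhs = 18, matching y values: none (0 points).
  x = 2: rhs = 14, matching y values: none (0 points).
  x = 3: rhs = 3, matching y values: none (0 points).
  x = 4: rhs = 10, matching y values: none (0 points).
  x = 5: rhs = 3, matching y values: none (0 points).
  x = 6: rhs = 7, matching y values: 8, 11 (2 points).
  x = 7: rhs = 9, matching y values: 3, 16 (2 points).
  x = 8: rhs = 15, matching y values: none (0 points).
  x = 9: rhs = 12, matching y values: none (0 points).
  x = 10: rhs = 6, matching y values: 5, 14 (2 points).
  x = 11: rhs = 3, matching y values: none (0 points).
  x = 12: rhs = 9, matching y values: 3, 16 (2 points).
  x = 13: rhs = 11, matching y values: 7, 12 (2 points).
  x = 14: rhs = 15, matching y values: none (0 points).
  x = 15: rhs = 8, matching y values: none (0 points).
  x = 16: rhs = 15, matching y values: none (0 points).
  x = 17: rhs = 4, matching y values: 2, 17 (2 points).
  x = 18: rhs = 0, matching y values: 0 (1 points).
Total affine count: 15.
Full point count |E(F_19)| = 15 + 1 = 16.
Hasse bound: |16 − (19+1)| = |-4| = 4 ≤ 2√19 ≈ 8.7178 ✓.


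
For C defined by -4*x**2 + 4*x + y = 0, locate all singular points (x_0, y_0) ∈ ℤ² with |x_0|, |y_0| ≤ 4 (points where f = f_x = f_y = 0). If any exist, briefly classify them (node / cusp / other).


No singular points in the scanned grid; C is smooth there.

Compute partial derivatives:
  f_x = 4 - 8*x.
  f_y = 1.
f_y = 1 is a nonzero constant, so f_y never vanishes: no point (x, y) can satisfy f = f_x = f_y = 0. In particular no (x, y) ∈ {−4, ..., 4}² is singular; the curve is smooth.


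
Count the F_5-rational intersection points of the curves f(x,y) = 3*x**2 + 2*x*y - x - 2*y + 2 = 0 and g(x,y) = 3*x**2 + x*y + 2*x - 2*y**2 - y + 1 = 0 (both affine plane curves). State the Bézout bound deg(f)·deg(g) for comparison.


Common zeros: ∅; count = 0; Bézout bound = 4.

deg(f) = 2, deg(g) = 2, so Bézout bound = 4.
Scan x ∈ F_5. For each x, list the y ∈ F_5 with f(x, y) ≡ 0 and those with g(x, y) ≡ 0 (mod 5); the common zeros in that column are the intersection.
  x = 0: f ≡ 0 at y ∈ {1}; g ≡ 0 at y ∈ {3, 4}; common: ∅.
  x = 1: f ≡ 0 at y ∈ ∅; g ≡ 0 at y ∈ ∅; common: ∅.
  x = 2: f ≡ 0 at y ∈ {4}; g ≡ 0 at y ∈ ∅; common: ∅.
  x = 3: f ≡ 0 at y ∈ {1}; g ≡ 0 at y ∈ {2, 4}; common: ∅.
  x = 4: f ≡ 0 at y ∈ {4}; g ≡ 0 at y ∈ {2}; common: ∅.
Collecting: common zeros = ∅, so the count is 0.
Comparison with the Bézout bound: 0 ≤ 4 = deg(f)·deg(g), as expected for curves with no common component (the affine F_5-count falls short of the bound because intersections may lie at infinity, over extension fields, or carry multiplicity).


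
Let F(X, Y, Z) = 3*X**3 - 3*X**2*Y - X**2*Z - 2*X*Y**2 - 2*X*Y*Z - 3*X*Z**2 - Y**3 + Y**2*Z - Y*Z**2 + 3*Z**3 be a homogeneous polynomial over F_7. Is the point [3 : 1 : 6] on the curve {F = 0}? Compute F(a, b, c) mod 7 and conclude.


F(3,1,6) ≡ 6 (mod 7); P is NOT on the curve.

Evaluate F(3, 1, 6) term-by-term (mod 7).
  3*X**3 ↦ 3·27·1·1 = 81
  -3*X**2*Y ↦ -3·9·1·1 = -27
  -X**2*Z ↦ -1·9·1·6 = -54
  -2*X*Y**2 ↦ -2·3·1·1 = -6
  -2*X*Y*Z ↦ -2·3·1·6 = -36
  -3*X*Z**2 ↦ -3·3·1·36 = -324
  -Y**3 ↦ -1·1·1·1 = -1
  Y**2*Z ↦ 1·1·1·6 = 6
  -Y*Z**2 ↦ -1·1·1·36 = -36
  3*Z**3 ↦ 3·1·1·216 = 648
Sum: F(3, 1, 6) = (81) + (-27) + (-54) + (-6) + (-36) + (-324) + (-1) + (6) + (-36) + (648) = 251.
Reducing mod 7: 251 ≡ 6 (mod 7).
Since F(a, b, c) ≡ 6 ≠ 0 (mod 7), P does NOT lie on the curve.


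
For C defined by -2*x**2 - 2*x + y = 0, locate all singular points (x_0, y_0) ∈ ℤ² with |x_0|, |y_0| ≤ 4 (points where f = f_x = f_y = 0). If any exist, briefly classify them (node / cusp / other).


No singular points in the scanned grid; C is smooth there.

Compute partial derivatives:
  f_x = -4*x - 2.
  f_y = 1.
f_y = 1 is a nonzero constant, so f_y never vanishes: no point (x, y) can satisfy f = f_x = f_y = 0. In particular no (x, y) ∈ {−4, ..., 4}² is singular; the curve is smooth.


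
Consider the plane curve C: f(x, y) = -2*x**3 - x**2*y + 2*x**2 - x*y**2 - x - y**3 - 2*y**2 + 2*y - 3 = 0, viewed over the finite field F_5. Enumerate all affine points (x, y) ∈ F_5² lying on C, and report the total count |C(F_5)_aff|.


Affine F_5-points: {(0, 2), (1, 3), (2, 1), (3, 1), (3, 3)}; count = 5.

For each of the 25 pairs (x, y) ∈ F_5², evaluate f(x, y) mod 5. Record the zeros.
  x = 0: [0↦2, 1↦1, 2↦0, 3↦3, 4↦4]  zeros at y ∈ {2}
  x = 1: [0↦1, 1↦3, 2↦3, 3↦0, 4↦3]  zeros at y ∈ {3}
  x = 2: [0↦2, 1↦0, 2↦4, 3↦3, 4↦1]  zeros at y ∈ {1}
  x = 3: [0↦3, 1↦0, 2↦1, 3↦0, 4↦1]  zeros at y ∈ {1, 3}
  x = 4: [0↦2, 1↦1, 2↦2, 3↦4, 4↦1]  zeros at y ∈ ∅
Collecting zeros: affine points = {(0, 2), (1, 3), (2, 1), (3, 1), (3, 3)}.
Total count |C(F_5)_aff| = 5.


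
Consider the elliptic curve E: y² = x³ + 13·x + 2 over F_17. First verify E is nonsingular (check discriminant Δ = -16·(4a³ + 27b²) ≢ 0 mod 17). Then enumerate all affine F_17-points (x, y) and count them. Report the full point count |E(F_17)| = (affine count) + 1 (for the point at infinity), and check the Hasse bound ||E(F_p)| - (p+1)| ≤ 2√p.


Affine points = {(0, 6), (0, 11), (1, 4), (1, 13), (2, 6), (2, 11), (3, 0), (4, 4), (4, 13), (9, 7), (9, 10), (12, 4), (12, 13), (14, 2), (14, 15), (15, 6), (15, 11)}; affine count = 17; |E(F_17)| = 18.

Discriminant check: Δ ∝ 4a³ + 27b² = 4·13³ + 27·2² = 4·2197 + 27·4 ≡ 5 (mod 17). Nonzero ⇒ E is nonsingular.
For each x ∈ F_17, compute rhs = x³ + 13·x + 2 mod 17, then count y ∈ F_17 with y² ≡ rhs.
  x = 0: rhs = 2, matching y values: 6, 11 (2 points).
  x = 1: rhs = 16, matching y values: 4, 13 (2 points).
  x = 2: rhs = 2, matching y values: 6, 11 (2 points).
  x = 3: rhs = 0, matching y values: 0 (1 points).
  x = 4: rhs = 16, matching y values: 4, 13 (2 points).
  x = 5: rhs = 5, matching y values: none (0 points).
  x = 6: rhs = 7, matching y values: none (0 points).
  x = 7: rhs = 11, matching y values: none (0 points).
  x = 8: rhs = 6, matching y values: none (0 points).
  x = 9: rhs = 15, matching y values: 7, 10 (2 points).
  x = 10: rhs = 10, matching y values: none (0 points).
  x = 11: rhs = 14, matching y values: none (0 points).
  x = 12: rhs = 16, matching y values: 4, 13 (2 points).
  x = 13: rhs = 5, matching y values: none (0 points).
  x = 14: rhs = 4, matching y values: 2, 15 (2 points).
  x = 15: rhs = 2, matching y values: 6, 11 (2 points).
  x = 16: rhs = 5, matching y values: none (0 points).
Total affine count: 17.
Full point count |E(F_17)| = 17 + 1 = 18.
Hasse bound: |18 − (17+1)| = |0| = 0 ≤ 2√17 ≈ 8.2462 ✓.


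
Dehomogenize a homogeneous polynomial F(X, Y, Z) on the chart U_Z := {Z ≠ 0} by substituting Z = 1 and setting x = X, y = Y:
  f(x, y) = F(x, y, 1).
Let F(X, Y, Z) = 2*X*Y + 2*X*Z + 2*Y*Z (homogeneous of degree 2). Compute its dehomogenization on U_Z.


f(x, y) = 2*x*y + 2*x + 2*y

On U_Z we set Z = 1. Each monomial c·X^i·Y^j·Z^k in F becomes c·x^i·y^j·1^k = c·x^i·y^j.
Substituting Z = 1: F(X, Y, 1) = 2*x*y + 2*x + 2*y.
Note: deg(f) ≤ deg(F) = 2; strict inequality happens when F is divisible by Z (lost terms).


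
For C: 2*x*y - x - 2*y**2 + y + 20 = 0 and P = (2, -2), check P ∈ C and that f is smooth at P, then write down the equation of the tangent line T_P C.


Tangent line at P: -5*x + 13*y + 36 = 0.

Step 1: f(2, -2) = 0, so P lies on C.
Step 2: partial derivatives
  f_x(x, y) = 2*y - 1, f_y(x, y) = 2*x - 4*y + 1.
  f_x(P) = -5, f_y(P) = 13 (gradient nonzero, so P is smooth).
Step 3: tangent line at P: -5·(x − 2) + 13·(y − -2) = 0.
Expanding: -5*x + 13*y + 36 = 0.


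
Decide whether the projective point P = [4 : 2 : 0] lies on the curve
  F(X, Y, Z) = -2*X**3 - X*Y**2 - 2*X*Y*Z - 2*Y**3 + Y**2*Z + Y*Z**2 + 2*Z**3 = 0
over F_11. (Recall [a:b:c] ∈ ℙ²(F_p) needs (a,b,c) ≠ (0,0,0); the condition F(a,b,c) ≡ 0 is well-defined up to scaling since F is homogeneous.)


F(4,2,0) ≡ 5 (mod 11); P is NOT on the curve.

Evaluate F(4, 2, 0) term-by-term (mod 11).
  -2*X**3 ↦ -2·64·1·1 = -128
  -X*Y**2 ↦ -1·4·4·1 = -16
  -2*X*Y*Z ↦ -2·4·2·0 = 0
  -2*Y**3 ↦ -2·1·8·1 = -16
  Y**2*Z ↦ 1·1·4·0 = 0
  Y*Z**2 ↦ 1·1·2·0 = 0
  2*Z**3 ↦ 2·1·1·0 = 0
Sum: F(4, 2, 0) = (-128) + (-16) + (0) + (-16) + (0) + (0) + (0) = -160.
Reducing mod 11: -160 ≡ 5 (mod 11).
Since F(a, b, c) ≡ 5 ≠ 0 (mod 11), P does NOT lie on the curve.


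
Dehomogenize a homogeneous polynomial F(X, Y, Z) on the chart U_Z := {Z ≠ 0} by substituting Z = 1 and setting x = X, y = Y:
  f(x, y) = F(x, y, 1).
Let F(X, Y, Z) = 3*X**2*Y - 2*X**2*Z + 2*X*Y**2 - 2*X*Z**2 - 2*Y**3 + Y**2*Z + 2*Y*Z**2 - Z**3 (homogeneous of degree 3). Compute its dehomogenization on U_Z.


f(x, y) = 3*x**2*y - 2*x**2 + 2*x*y**2 - 2*x - 2*y**3 + y**2 + 2*y - 1

On U_Z we set Z = 1. Each monomial c·X^i·Y^j·Z^k in F becomes c·x^i·y^j·1^k = c·x^i·y^j.
Substituting Z = 1: F(X, Y, 1) = 3*x**2*y - 2*x**2 + 2*x*y**2 - 2*x - 2*y**3 + y**2 + 2*y - 1.
Note: deg(f) ≤ deg(F) = 3; strict inequality happens when F is divisible by Z (lost terms).


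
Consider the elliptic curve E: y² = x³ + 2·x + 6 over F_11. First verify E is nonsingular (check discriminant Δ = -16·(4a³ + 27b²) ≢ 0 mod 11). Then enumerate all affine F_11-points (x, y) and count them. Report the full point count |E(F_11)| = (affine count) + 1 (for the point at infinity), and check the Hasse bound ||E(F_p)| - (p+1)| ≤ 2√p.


Affine points = {(1, 3), (1, 8), (4, 1), (4, 10), (5, 3), (5, 8), (6, 5), (6, 6), (7, 0), (9, 4), (9, 7), (10, 5), (10, 6)}; affine count = 13; |E(F_11)| = 14.

Discriminant check: Δ ∝ 4a³ + 27b² = 4·2³ + 27·6² = 4·8 + 27·36 ≡ 3 (mod 11). Nonzero ⇒ E is nonsingular.
For each x ∈ F_11, compute rhs = x³ + 2·x + 6 mod 11, then count y ∈ F_11 with y² ≡ rhs.
  x = 0: rhs = 6, matching y values: none (0 points).
  x = 1: rhs = 9, matching y values: 3, 8 (2 points).
  x = 2: rhs = 7, matching y values: none (0 points).
  x = 3: rhs = 6, matching y values: none (0 points).
  x = 4: rhs = 1, matching y values: 1, 10 (2 points).
  x = 5: rhs = 9, matching y values: 3, 8 (2 points).
  x = 6: rhs = 3, matching y values: 5, 6 (2 points).
  x = 7: rhs = 0, matching y values: 0 (1 points).
  x = 8: rhs = 6, matching y values: none (0 points).
  x = 9: rhs = 5, matching y values: 4, 7 (2 points).
  x = 10: rhs = 3, matching y values: 5, 6 (2 points).
Total affine count: 13.
Full point count |E(F_11)| = 13 + 1 = 14.
Hasse bound: |14 − (11+1)| = |2| = 2 ≤ 2√11 ≈ 6.6332 ✓.


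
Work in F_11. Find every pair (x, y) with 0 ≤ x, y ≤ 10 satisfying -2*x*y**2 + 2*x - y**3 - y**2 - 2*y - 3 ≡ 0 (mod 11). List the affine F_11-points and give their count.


Affine F_11-points: {(1, 4), (2, 3), (2, 6), (2, 8), (6, 2), (6, 5), (7, 0), (8, 7), (10, 9)}; count = 9.

For each of the 121 pairs (x, y) ∈ F_11², evaluate f(x, y) mod 11. Record the zeros.
  x = 0: [0↦8, 1↦4, 2↦3, 3↦10, 4↦8, 5↦2, 6↦8, 7↦9, 8↦10, 9↦5, 10↦10]  zeros at y ∈ ∅
  x = 1: [0↦10, 1↦4, 2↦8, 3↦5, 4↦0, 5↦9, 6↦4, 7↦1, 8↦5, 9↦10, 10↦10]  zeros at y ∈ {4}
  x = 2: [0↦1, 1↦4, 2↦2, 3↦0, 4↦3, 5↦5, 6↦0, 7↦4, 8↦0, 9↦4, 10↦10]  zeros at y ∈ {3, 6, 8}
  x = 3: [0↦3, 1↦4, 2↦7, 3↦6, 4↦6, 5↦1, 6↦7, 7↦7, 8↦6, 9↦9, 10↦10]  zeros at y ∈ ∅
  x = 4: [0↦5, 1↦4, 2↦1, 3↦1, 4↦9, 5↦8, 6↦3, 7↦10, 8↦1, 9↦3, 10↦10]  zeros at y ∈ ∅
  x = 5: [0↦7, 1↦4, 2↦6, 3↦7, 4↦1, 5↦4, 6↦10, 7↦2, 8↦7, 9↦8, 10↦10]  zeros at y ∈ ∅
  x = 6: [0↦9, 1↦4, 2↦0, 3↦2, 4↦4, 5↦0, 6↦6, 7↦5, 8↦2, 9↦2, 10↦10]  zeros at y ∈ {2, 5}
  x = 7: [0↦0, 1↦4, 2↦5, 3↦8, 4↦7, 5↦7, 6↦2, 7↦8, 8↦8, 9↦7, 10↦10]  zeros at y ∈ {0}
  x = 8: [0↦2, 1↦4, 2↦10, 3↦3, 4↦10, 5↦3, 6↦9, 7↦0, 8↦3, 9↦1, 10↦10]  zeros at y ∈ {7}
  x = 9: [0↦4, 1↦4, 2↦4, 3↦9, 4↦2, 5↦10, 6↦5, 7↦3, 8↦9, 9↦6, 10↦10]  zeros at y ∈ ∅
  x = 10: [0↦6, 1↦4, 2↦9, 3↦4, 4↦5, 5↦6, 6↦1, 7↦6, 8↦4, 9↦0, 10↦10]  zeros at y ∈ {9}
Collecting zeros: affine points = {(1, 4), (2, 3), (2, 6), (2, 8), (6, 2), (6, 5), (7, 0), (8, 7), (10, 9)}.
Total count |C(F_11)_aff| = 9.


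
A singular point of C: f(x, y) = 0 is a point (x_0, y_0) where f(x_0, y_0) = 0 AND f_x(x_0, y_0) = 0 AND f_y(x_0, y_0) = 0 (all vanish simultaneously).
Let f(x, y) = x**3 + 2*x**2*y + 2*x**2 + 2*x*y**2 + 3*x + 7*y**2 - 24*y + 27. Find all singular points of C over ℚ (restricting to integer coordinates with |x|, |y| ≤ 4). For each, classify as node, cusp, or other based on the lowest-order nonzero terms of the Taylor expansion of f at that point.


Singular points: {(-3, 3)}; classification: node.

Compute partial derivatives:
  f_x = 3*x**2 + 4*x*y + 4*x + 2*y**2 + 3.
  f_y = 2*x**2 + 4*x*y + 14*y - 24.
Scan x_0 ∈ {−4, ..., 4}. For each x_0, f_y(x_0, y) is a polynomial in y; find its integer roots y ∈ {−4, ..., 4}, then test f_x and f at those candidates.
  x = -4: f_y(-4, y) = 8 - 2*y; vanishes at y ∈ {4}. (-4, 4): f_x = 3 ≠ 0.
  x = -3: f_y(-3, y) = 2*y - 6; vanishes at y ∈ {3}. (-3, 3): f_x = 0, f = 0 — SINGULAR.
  x = -2: f_y(-2, y) = 6*y - 16; no integer root y with |y| ≤ 4.
  x = -1: f_y(-1, y) = 10*y - 22; no integer root y with |y| ≤ 4.
  x = 0: f_y(0, y) = 14*y - 24; no integer root y with |y| ≤ 4.
  x = 1: f_y(1, y) = 18*y - 22; no integer root y with |y| ≤ 4.
  x = 2: f_y(2, y) = 22*y - 16; no integer root y with |y| ≤ 4.
  x = 3: f_y(3, y) = 26*y - 6; no integer root y with |y| ≤ 4.
  x = 4: f_y(4, y) = 30*y + 8; no integer root y with |y| ≤ 4.
Only singular point on the grid: (-3, 3).
Classify: substitute x = -3 + u, y = 3 + v and expand: f = u**3 + 2*u**2*v - u**2 + 2*u*v**2 + v**2.
No constant or linear terms (consistent with a singular point). Quadratic part: -u**2 + v**2. Cubic part: u**3 + 2*u**2*v + 2*u*v**2.
The quadratic part v**2 - u**2 = (v − u)(v + u) splits into two distinct linear factors, so there are two distinct tangent lines y − 3 = ±(x − -3) — this is a node (ordinary double point).
Classification: node.


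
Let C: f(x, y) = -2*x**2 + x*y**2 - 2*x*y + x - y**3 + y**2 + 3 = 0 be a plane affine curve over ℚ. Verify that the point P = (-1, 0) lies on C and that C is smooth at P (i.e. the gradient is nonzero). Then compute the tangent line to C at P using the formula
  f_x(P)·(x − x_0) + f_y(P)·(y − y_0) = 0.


Tangent line at P: 5*x + 2*y + 5 = 0.

Step 1: f(-1, 0) = 0, so P lies on C.
Step 2: partial derivatives
  f_x(x, y) = -4*x + y**2 - 2*y + 1, f_y(x, y) = 2*x*y - 2*x - 3*y**2 + 2*y.
  f_x(P) = 5, f_y(P) = 2 (gradient nonzero, so P is smooth).
Step 3: tangent line at P: 5·(x − -1) + 2·(y − 0) = 0.
Expanding: 5*x + 2*y + 5 = 0.


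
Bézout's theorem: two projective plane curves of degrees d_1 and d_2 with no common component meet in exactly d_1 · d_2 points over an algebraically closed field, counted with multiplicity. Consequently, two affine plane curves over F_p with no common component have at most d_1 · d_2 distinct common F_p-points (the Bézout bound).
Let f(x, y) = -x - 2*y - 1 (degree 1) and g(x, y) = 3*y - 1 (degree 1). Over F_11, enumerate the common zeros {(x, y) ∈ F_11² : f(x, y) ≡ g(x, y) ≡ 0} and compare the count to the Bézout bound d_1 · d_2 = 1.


Common zeros: {(2, 4)}; count = 1; Bézout bound = 1.

deg(f) = 1, deg(g) = 1, so Bézout bound = 1.
Scan x ∈ F_11. For each x, list the y ∈ F_11 with f(x, y) ≡ 0 and those with g(x, y) ≡ 0 (mod 11); the common zeros in that column are the intersection.
  x = 0: f ≡ 0 at y ∈ {5}; g ≡ 0 at y ∈ {4}; common: ∅.
  x = 1: f ≡ 0 at y ∈ {10}; g ≡ 0 at y ∈ {4}; common: ∅.
  x = 2: f ≡ 0 at y ∈ {4}; g ≡ 0 at y ∈ {4}; common: {4}.
  x = 3: f ≡ 0 at y ∈ {9}; g ≡ 0 at y ∈ {4}; common: ∅.
  x = 4: f ≡ 0 at y ∈ {3}; g ≡ 0 at y ∈ {4}; common: ∅.
  x = 5: f ≡ 0 at y ∈ {8}; g ≡ 0 at y ∈ {4}; common: ∅.
  x = 6: f ≡ 0 at y ∈ {2}; g ≡ 0 at y ∈ {4}; common: ∅.
  x = 7: f ≡ 0 at y ∈ {7}; g ≡ 0 at y ∈ {4}; common: ∅.
  x = 8: f ≡ 0 at y ∈ {1}; g ≡ 0 at y ∈ {4}; common: ∅.
  x = 9: f ≡ 0 at y ∈ {6}; g ≡ 0 at y ∈ {4}; common: ∅.
  x = 10: f ≡ 0 at y ∈ {0}; g ≡ 0 at y ∈ {4}; common: ∅.
Collecting: common zeros = {(2, 4)}, so the count is 1.
Comparison with the Bézout bound: 1 ≤ 1 = deg(f)·deg(g), as expected for curves with no common component (the bound is attained).


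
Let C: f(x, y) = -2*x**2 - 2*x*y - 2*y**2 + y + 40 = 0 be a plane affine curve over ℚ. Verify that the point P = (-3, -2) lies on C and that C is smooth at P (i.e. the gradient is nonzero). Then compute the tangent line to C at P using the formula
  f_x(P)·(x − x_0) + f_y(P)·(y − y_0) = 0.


Tangent line at P: 16*x + 15*y + 78 = 0.

Step 1: f(-3, -2) = 0, so P lies on C.
Step 2: partial derivatives
  f_x(x, y) = -4*x - 2*y, f_y(x, y) = -2*x - 4*y + 1.
  f_x(P) = 16, f_y(P) = 15 (gradient nonzero, so P is smooth).
Step 3: tangent line at P: 16·(x − -3) + 15·(y − -2) = 0.
Expanding: 16*x + 15*y + 78 = 0.


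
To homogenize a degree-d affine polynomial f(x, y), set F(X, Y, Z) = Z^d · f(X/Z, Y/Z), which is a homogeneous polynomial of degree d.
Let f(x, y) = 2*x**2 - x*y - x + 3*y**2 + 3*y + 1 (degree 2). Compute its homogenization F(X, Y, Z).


F(X, Y, Z) = 2*X**2 - X*Y - X*Z + 3*Y**2 + 3*Y*Z + Z**2

deg(f) = 2.
Substitute x = X/Z, y = Y/Z into f, then multiply by Z^2.
  monomial 2·x^2·y^0 ↦ 2·X^2·Y^0·Z^0.
  monomial -1·x^1·y^1 ↦ -1·X^1·Y^1·Z^0.
  monomial -1·x^1·y^0 ↦ -1·X^1·Y^0·Z^1.
  monomial 3·x^0·y^2 ↦ 3·X^0·Y^2·Z^0.
  monomial 3·x^0·y^1 ↦ 3·X^0·Y^1·Z^1.
  monomial 1·x^0·y^0 ↦ 1·X^0·Y^0·Z^2.
Collecting: F(X, Y, Z) = 2*X**2 - X*Y - X*Z + 3*Y**2 + 3*Y*Z + Z**2.


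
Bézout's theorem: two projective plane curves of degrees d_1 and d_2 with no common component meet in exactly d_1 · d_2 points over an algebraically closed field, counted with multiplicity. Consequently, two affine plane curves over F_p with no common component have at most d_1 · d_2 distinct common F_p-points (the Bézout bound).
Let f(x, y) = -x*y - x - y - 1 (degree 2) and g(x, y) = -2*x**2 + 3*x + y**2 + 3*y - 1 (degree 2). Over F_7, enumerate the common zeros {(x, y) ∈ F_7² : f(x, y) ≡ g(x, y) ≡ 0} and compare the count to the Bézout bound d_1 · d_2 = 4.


Common zeros: ∅; count = 0; Bézout bound = 4.

deg(f) = 2, deg(g) = 2, so Bézout bound = 4.
Scan x ∈ F_7. For each x, list the y ∈ F_7 with f(x, y) ≡ 0 and those with g(x, y) ≡ 0 (mod 7); the common zeros in that column are the intersection.
  x = 0: f ≡ 0 at y ∈ {6}; g ≡ 0 at y ∈ ∅; common: ∅.
  x = 1: f ≡ 0 at y ∈ {6}; g ≡ 0 at y ∈ {0, 4}; common: ∅.
  x = 2: f ≡ 0 at y ∈ {6}; g ≡ 0 at y ∈ {2}; common: ∅.
  x = 3: f ≡ 0 at y ∈ {6}; g ≡ 0 at y ∈ {2}; common: ∅.
  x = 4: f ≡ 0 at y ∈ {6}; g ≡ 0 at y ∈ {0, 4}; common: ∅.
  x = 5: f ≡ 0 at y ∈ {6}; g ≡ 0 at y ∈ ∅; common: ∅.
  x = 6: f ≡ 0 at y ∈ {0, 1, 2, 3, 4, 5, 6}; g ≡ 0 at y ∈ ∅; common: ∅.
Collecting: common zeros = ∅, so the count is 0.
Comparison with the Bézout bound: 0 ≤ 4 = deg(f)·deg(g), as expected for curves with no common component (the affine F_7-count falls short of the bound because intersections may lie at infinity, over extension fields, or carry multiplicity).


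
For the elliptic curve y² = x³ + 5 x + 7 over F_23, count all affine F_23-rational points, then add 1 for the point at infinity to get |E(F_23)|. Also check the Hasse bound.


Affine points = {(1, 6), (1, 17), (2, 5), (2, 18), (3, 7), (3, 16), (6, 0), (11, 6), (11, 17), (12, 1), (12, 22), (18, 8), (18, 15), (21, 9), (21, 14), (22, 1), (22, 22)}; affine count = 17; |E(F_23)| = 18.

Discriminant check: Δ ∝ 4a³ + 27b² = 4·5³ + 27·7² = 4·125 + 27·49 ≡ 6 (mod 23). Nonzero ⇒ E is nonsingular.
For each x ∈ F_23, compute rhs = x³ + 5·x + 7 mod 23, then count y ∈ F_23 with y² ≡ rhs.
  x = 0: rhs = 7, matching y values: none (0 points).
  x = 1: rhs = 13, matching y values: 6, 17 (2 points).
  x = 2: rhs = 2, matching y values: 5, 18 (2 points).
  x = 3: rhs = 3, matching y values: 7, 16 (2 points).
  x = 4: rhs = 22, matching y values: none (0 points).
  x = 5: rhs = 19, matching y values: none (0 points).
  x = 6: rhs = 0, matching y values: 0 (1 points).
  x = 7: rhs = 17, matching y values: none (0 points).
  x = 8: rhs = 7, matching y values: none (0 points).
  x = 9: rhs = 22, matching y values: none (0 points).
  x = 10: rhs = 22, matching y values: none (0 points).
  x = 11: rhs = 13, matching y values: 6, 17 (2 points).
  x = 12: rhs = 1, matching y values: 1, 22 (2 points).
  x = 13: rhs = 15, matching y values: none (0 points).
  x = 14: rhs = 15, matching y values: none (0 points).
  x = 15: rhs = 7, matching y values: none (0 points).
  x = 16: rhs = 20, matching y values: none (0 points).
  x = 17: rhs = 14, matching y values: none (0 points).
  x = 18: rhs = 18, matching y values: 8, 15 (2 points).
  x = 19: rhs = 15, matching y values: none (0 points).
  x = 20: rhs = 11, matching y values: none (0 points).
  x = 21: rhs = 12, matching y values: 9, 14 (2 points).
  x = 22: rhs = 1, matching y values: 1, 22 (2 points).
Total affine count: 17.
Full point count |E(F_23)| = 17 + 1 = 18.
Hasse bound: |18 − (23+1)| = |-6| = 6 ≤ 2√23 ≈ 9.5917 ✓.


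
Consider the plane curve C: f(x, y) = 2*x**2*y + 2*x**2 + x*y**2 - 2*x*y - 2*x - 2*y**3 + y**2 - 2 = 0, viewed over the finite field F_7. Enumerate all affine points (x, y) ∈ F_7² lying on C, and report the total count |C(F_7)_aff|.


Affine F_7-points: {(0, 2), (1, 4), (2, 1), (3, 3), (4, 1), (4, 4), (5, 2), (6, 6)}; count = 8.

For each of the 49 pairs (x, y) ∈ F_7², evaluate f(x, y) mod 7. Record the zeros.
  x = 0: [0↦5, 1↦4, 2↦0, 3↦2, 4↦5, 5↦4, 6↦1]  zeros at y ∈ {2}
  x = 1: [0↦5, 1↦5, 2↦4, 3↦4, 4↦0, 5↦1, 6↦2]  zeros at y ∈ {4}
  x = 2: [0↦2, 1↦0, 2↦6, 3↦1, 4↦1, 5↦1, 6↦3]  zeros at y ∈ {1}
  x = 3: [0↦3, 1↦3, 2↦6, 3↦0, 4↦1, 5↦4, 6↦4]  zeros at y ∈ {3}
  x = 4: [0↦1, 1↦0, 2↦4, 3↦1, 4↦0, 5↦3, 6↦5]  zeros at y ∈ {1, 4}
  x = 5: [0↦3, 1↦5, 2↦0, 3↦4, 4↦5, 5↦5, 6↦6]  zeros at y ∈ {2}
  x = 6: [0↦2, 1↦4, 2↦1, 3↦2, 4↦2, 5↦3, 6↦0]  zeros at y ∈ {6}
Collecting zeros: affine points = {(0, 2), (1, 4), (2, 1), (3, 3), (4, 1), (4, 4), (5, 2), (6, 6)}.
Total count |C(F_7)_aff| = 8.


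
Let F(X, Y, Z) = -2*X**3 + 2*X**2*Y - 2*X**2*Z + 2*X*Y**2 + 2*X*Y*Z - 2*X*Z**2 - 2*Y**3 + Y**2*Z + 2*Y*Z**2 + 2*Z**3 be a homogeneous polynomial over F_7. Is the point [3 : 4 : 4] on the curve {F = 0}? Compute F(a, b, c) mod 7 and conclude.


F(3,4,4) ≡ 3 (mod 7); P is NOT on the curve.

Evaluate F(3, 4, 4) term-by-term (mod 7).
  -2*X**3 ↦ -2·27·1·1 = -54
  2*X**2*Y ↦ 2·9·4·1 = 72
  -2*X**2*Z ↦ -2·9·1·4 = -72
  2*X*Y**2 ↦ 2·3·16·1 = 96
  2*X*Y*Z ↦ 2·3·4·4 = 96
  -2*X*Z**2 ↦ -2·3·1·16 = -96
  -2*Y**3 ↦ -2·1·64·1 = -128
  Y**2*Z ↦ 1·1·16·4 = 64
  2*Y*Z**2 ↦ 2·1·4·16 = 128
  2*Z**3 ↦ 2·1·1·64 = 128
Sum: F(3, 4, 4) = (-54) + (72) + (-72) + (96) + (96) + (-96) + (-128) + (64) + (128) + (128) = 234.
Reducing mod 7: 234 ≡ 3 (mod 7).
Since F(a, b, c) ≡ 3 ≠ 0 (mod 7), P does NOT lie on the curve.


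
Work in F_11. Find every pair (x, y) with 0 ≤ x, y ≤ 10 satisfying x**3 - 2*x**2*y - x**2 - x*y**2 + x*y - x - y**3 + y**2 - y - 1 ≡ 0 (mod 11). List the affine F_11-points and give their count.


Affine F_11-points: {(0, 3), (0, 6), (2, 7), (3, 7), (5, 2), (6, 2), (7, 0), (7, 1), (7, 4), (9, 0), (9, 3), (10, 7), (10, 8), (10, 9)}; count = 14.

For each of the 121 pairs (x, y) ∈ F_11², evaluate f(x, y) mod 11. Record the zeros.
  x = 0: [0↦10, 1↦9, 2↦4, 3↦0, 4↦2, 5↦4, 6↦0, 7↦6, 8↦5, 9↦2, 10↦2]  zeros at y ∈ {3, 6}
  x = 1: [0↦9, 1↦6, 2↦8, 3↦9, 4↦3, 5↦6, 6↦1, 7↦4, 8↦9, 9↦10, 10↦1]  zeros at y ∈ ∅
  x = 2: [0↦1, 1↦3, 2↦8, 3↦10, 4↦3, 5↦3, 6↦4, 7↦0, 8↦7, 9↦8, 10↦8]  zeros at y ∈ {7}
  x = 3: [0↦3, 1↦6, 2↦10, 3↦9, 4↦8, 5↦1, 6↦4, 7↦0, 8↦5, 9↦2, 10↦7]  zeros at y ∈ {7}
  x = 4: [0↦10, 1↦10, 2↦9, 3↦1, 4↦2, 5↦6, 6↦7, 7↦10, 8↦9, 9↦9, 10↦4]  zeros at y ∈ ∅
  x = 5: [0↦6, 1↦10, 2↦0, 3↦3, 4↦2, 5↦2, 6↦8, 7↦3, 8↦3, 9↦2, 10↦5]  zeros at y ∈ {2}
  x = 6: [0↦8, 1↦1, 2↦0, 3↦10, 4↦3, 5↦6, 6↦2, 7↦7, 8↦4, 9↦9, 10↦5]  zeros at y ∈ {2}
  x = 7: [0↦0, 1↦0, 2↦4, 3↦6, 4↦0, 5↦2, 6↦6, 7↦6, 8↦7, 9↦3, 10↦10]  zeros at y ∈ {0, 1, 4}
  x = 8: [0↦10, 1↦2, 2↦7, 3↦8, 4↦10, 5↦7, 6↦4, 7↦6, 8↦7, 9↦1, 10↦4]  zeros at y ∈ ∅
  x = 9: [0↦0, 1↦2, 2↦4, 3↦0, 4↦6, 5↦5, 6↦2, 7↦2, 8↦10, 9↦9, 10↦4]  zeros at y ∈ {0, 3}
  x = 10: [0↦9, 1↦6, 2↦1, 3↦10, 4↦5, 5↦2, 6↦6, 7↦0, 8↦0, 9↦0, 10↦5]  zeros at y ∈ {7, 8, 9}
Collecting zeros: affine points = {(0, 3), (0, 6), (2, 7), (3, 7), (5, 2), (6, 2), (7, 0), (7, 1), (7, 4), (9, 0), (9, 3), (10, 7), (10, 8), (10, 9)}.
Total count |C(F_11)_aff| = 14.


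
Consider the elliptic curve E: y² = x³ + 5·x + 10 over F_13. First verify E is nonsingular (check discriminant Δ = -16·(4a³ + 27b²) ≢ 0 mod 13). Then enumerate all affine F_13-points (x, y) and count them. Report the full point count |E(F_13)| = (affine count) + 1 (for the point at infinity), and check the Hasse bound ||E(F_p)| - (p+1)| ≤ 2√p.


Affine points = {(0, 6), (0, 7), (1, 4), (1, 9), (3, 0), (4, 4), (4, 9), (5, 2), (5, 11), (6, 3), (6, 10), (8, 4), (8, 9), (9, 2), (9, 11), (12, 2), (12, 11)}; affine count = 17; |E(F_13)| = 18.

Discriminant check: Δ ∝ 4a³ + 27b² = 4·5³ + 27·10² = 4·125 + 27·100 ≡ 2 (mod 13). Nonzero ⇒ E is nonsingular.
For each x ∈ F_13, compute rhs = x³ + 5·x + 10 mod 13, then count y ∈ F_13 with y² ≡ rhs.
  x = 0: rhs = 10, matching y values: 6, 7 (2 points).
  x = 1: rhs = 3, matching y values: 4, 9 (2 points).
  x = 2: rhs = 2, matching y values: none (0 points).
  x = 3: rhs = 0, matching y values: 0 (1 points).
  x = 4: rhs = 3, matching y values: 4, 9 (2 points).
  x = 5: rhs = 4, matching y values: 2, 11 (2 points).
  x = 6: rhs = 9, matching y values: 3, 10 (2 points).
  x = 7: rhs = 11, matching y values: none (0 points).
  x = 8: rhs = 3, matching y values: 4, 9 (2 points).
  x = 9: rhs = 4, matching y values: 2, 11 (2 points).
  x = 10: rhs = 7, matching y values: none (0 points).
  x = 11: rhs = 5, matching y values: none (0 points).
  x = 12: rhs = 4, matching y values: 2, 11 (2 points).
Total affine count: 17.
Full point count |E(F_13)| = 17 + 1 = 18.
Hasse bound: |18 − (13+1)| = |4| = 4 ≤ 2√13 ≈ 7.2111 ✓.


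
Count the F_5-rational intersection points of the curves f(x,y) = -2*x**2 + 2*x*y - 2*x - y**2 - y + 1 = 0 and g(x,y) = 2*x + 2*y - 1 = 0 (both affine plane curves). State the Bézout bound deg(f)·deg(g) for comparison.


Common zeros: {(1, 2)}; count = 1; Bézout bound = 2.

deg(f) = 2, deg(g) = 1, so Bézout bound = 2.
Scan x ∈ F_5. For each x, list the y ∈ F_5 with f(x, y) ≡ 0 and those with g(x, y) ≡ 0 (mod 5); the common zeros in that column are the intersection.
  x = 0: f ≡ 0 at y ∈ {2}; g ≡ 0 at y ∈ {3}; common: ∅.
  x = 1: f ≡ 0 at y ∈ {2, 4}; g ≡ 0 at y ∈ {2}; common: {2}.
  x = 2: f ≡ 0 at y ∈ {4}; g ≡ 0 at y ∈ {1}; common: ∅.
  x = 3: f ≡ 0 at y ∈ ∅; g ≡ 0 at y ∈ {0}; common: ∅.
  x = 4: f ≡ 0 at y ∈ ∅; g ≡ 0 at y ∈ {4}; common: ∅.
Collecting: common zeros = {(1, 2)}, so the count is 1.
Comparison with the Bézout bound: 1 ≤ 2 = deg(f)·deg(g), as expected for curves with no common component (the affine F_5-count falls short of the bound because intersections may lie at infinity, over extension fields, or carry multiplicity).


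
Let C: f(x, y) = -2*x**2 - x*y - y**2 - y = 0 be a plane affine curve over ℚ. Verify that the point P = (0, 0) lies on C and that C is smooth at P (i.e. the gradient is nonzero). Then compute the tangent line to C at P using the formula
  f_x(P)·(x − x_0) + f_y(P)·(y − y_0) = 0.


Tangent line at P: -y = 0.

Step 1: f(0, 0) = 0, so P lies on C.
Step 2: partial derivatives
  f_x(x, y) = -4*x - y, f_y(x, y) = -x - 2*y - 1.
  f_x(P) = 0, f_y(P) = -1 (gradient nonzero, so P is smooth).
Step 3: tangent line at P: 0·(x − 0) + -1·(y − 0) = 0.
Expanding: -y = 0.


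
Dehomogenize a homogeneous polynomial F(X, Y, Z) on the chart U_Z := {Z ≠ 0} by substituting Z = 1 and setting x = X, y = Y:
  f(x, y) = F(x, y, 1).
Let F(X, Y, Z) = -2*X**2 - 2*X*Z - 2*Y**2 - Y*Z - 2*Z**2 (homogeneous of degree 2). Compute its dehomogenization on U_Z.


f(x, y) = -2*x**2 - 2*x - 2*y**2 - y - 2

On U_Z we set Z = 1. Each monomial c·X^i·Y^j·Z^k in F becomes c·x^i·y^j·1^k = c·x^i·y^j.
Substituting Z = 1: F(X, Y, 1) = -2*x**2 - 2*x - 2*y**2 - y - 2.
Note: deg(f) ≤ deg(F) = 2; strict inequality happens when F is divisible by Z (lost terms).


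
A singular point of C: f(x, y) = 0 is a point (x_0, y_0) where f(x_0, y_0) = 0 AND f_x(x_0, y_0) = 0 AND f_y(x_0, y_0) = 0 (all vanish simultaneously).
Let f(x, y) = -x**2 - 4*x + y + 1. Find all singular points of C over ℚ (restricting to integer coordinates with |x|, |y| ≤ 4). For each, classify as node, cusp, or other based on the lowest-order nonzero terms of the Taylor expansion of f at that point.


No singular points in the scanned grid; C is smooth there.

Compute partial derivatives:
  f_x = -2*x - 4.
  f_y = 1.
f_y = 1 is a nonzero constant, so f_y never vanishes: no point (x, y) can satisfy f = f_x = f_y = 0. In particular no (x, y) ∈ {−4, ..., 4}² is singular; the curve is smooth.
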